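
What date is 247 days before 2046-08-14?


Start: 2046-08-14, subtract 247 days
Back 14 days from August 14 reaches July 31, 2046 -> 233 left
July 2046 has 31 days -> back to June 30, 2046 -> 202 left
June 2046 has 30 days -> back to May 31, 2046 -> 172 left
May 2046 has 31 days -> back to April 30, 2046 -> 141 left
April 2046 has 30 days -> back to March 31, 2046 -> 111 left
March 2046 has 31 days -> back to February 28, 2046 -> 80 left
February 2046 has 28 days -> back to January 31, 2046 -> 52 left
January 2046 has 31 days -> back to December 31, 2045 -> 21 left
December 2045: 31 - 21 = 10 -> lands on December 10

Result: 2045-12-10


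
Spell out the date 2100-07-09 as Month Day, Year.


ISO 2100-07-09 parses as year=2100, month=07, day=09
Month 7 -> July

July 9, 2100


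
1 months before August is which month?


August is month 8
8 - 1 = 7

July


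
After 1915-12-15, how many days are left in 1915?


Day of year: 349 of 365
Remaining = 365 - 349

16 days


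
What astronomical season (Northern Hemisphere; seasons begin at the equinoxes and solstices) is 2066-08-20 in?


Date: August 20
Astronomical Summer (approx.; exact equinox/solstice day varies by year): June 21 to September 21
August 20 falls within the Summer window

Summer


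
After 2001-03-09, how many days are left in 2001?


Day of year: 68 of 365
Remaining = 365 - 68

297 days


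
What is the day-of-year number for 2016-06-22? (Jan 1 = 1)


Date: June 22, 2016
Days in months 1 through 5: 152
Plus 22 days in June

Day of year: 174


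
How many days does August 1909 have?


August 1909

31 days


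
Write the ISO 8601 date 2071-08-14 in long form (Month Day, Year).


ISO 2071-08-14 parses as year=2071, month=08, day=14
Month 8 -> August

August 14, 2071


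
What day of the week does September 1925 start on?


Target: September 1, 1925
Anchor: Jan 1, 1925. With p = 1925 - 1 = 1924: (p + p//4 - p//100 + p//400) mod 7 = (1924 + 481 - 19 + 4) mod 7 = 2390 mod 7 = 3 -> Thursday (Mon=0 ... Sun=6)
Days before September (Jan-Aug): 243 days
Weekday index = (3 + 243) mod 7 = 1

Tuesday


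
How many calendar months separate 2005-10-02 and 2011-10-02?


From October 2005 to October 2011
6 years * 12 = 72 months = 72

72 months


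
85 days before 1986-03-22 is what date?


Start: 1986-03-22, subtract 85 days
Back 22 days from March 22 reaches February 28, 1986 -> 63 left
February 1986 has 28 days -> back to January 31, 1986 -> 35 left
January 1986 has 31 days -> back to December 31, 1985 -> 4 left
December 1985: 31 - 4 = 27 -> lands on December 27

Result: 1985-12-27


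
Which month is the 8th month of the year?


Month 8 of 12

August


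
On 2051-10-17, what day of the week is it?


Date: October 17, 2051
Anchor: Jan 1, 2051. With p = 2051 - 1 = 2050: (p + p//4 - p//100 + p//400) mod 7 = (2050 + 512 - 20 + 5) mod 7 = 2547 mod 7 = 6 -> Sunday (Mon=0 ... Sun=6)
Days before October (Jan-Sep): 273; offset = 273 + 17 - 1 = 289
Weekday index = (6 + 289) mod 7 = 1

Day of the week: Tuesday


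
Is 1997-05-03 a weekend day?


Anchor: Jan 1, 1997. With p = 1997 - 1 = 1996: (p + p//4 - p//100 + p//400) mod 7 = (1996 + 499 - 19 + 4) mod 7 = 2480 mod 7 = 2 -> Wednesday (Mon=0 ... Sun=6)
Day of year: 123; offset = 122
Weekday index = (2 + 122) mod 7 = 5 -> Saturday
Weekend days: Saturday, Sunday

Yes


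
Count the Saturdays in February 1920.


February 1920 has 29 days
Anchor: Jan 1, 1920. With p = 1920 - 1 = 1919: (p + p//4 - p//100 + p//400) mod 7 = (1919 + 479 - 19 + 4) mod 7 = 2383 mod 7 = 3 -> Thursday (Mon=0 ... Sun=6)
Days before February (Jan): 31; February 1 index = (3 + 31) mod 7 = 6 -> Sunday
First Saturday is February 7
Saturdays: 7, 14, 21, 28

4 Saturdays


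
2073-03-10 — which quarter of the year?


Month: March (month 3)
Q1: Jan-Mar, Q2: Apr-Jun, Q3: Jul-Sep, Q4: Oct-Dec

Q1


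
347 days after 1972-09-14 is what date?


Start: 1972-09-14, add 347 days
September 1972 has 30 days: 30 - 14 = 16 days to September 30 -> 331 left
October 1972 has 31 days -> 300 left
November 1972 has 30 days -> 270 left
December 1972 has 31 days -> 239 left
January 1973 has 31 days -> 208 left
February 1973 has 28 days -> 180 left
March 1973 has 31 days -> 149 left
April 1973 has 30 days -> 119 left
May 1973 has 31 days -> 88 left
June 1973 has 30 days -> 58 left
July 1973 has 31 days -> 27 left
August 1973: 27 <= 31 -> lands on August 27

Result: 1973-08-27


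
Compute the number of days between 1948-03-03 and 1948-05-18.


From 1948-03-03 to 1948-05-18
1948-03-03: days before March = 31 + 29 = 60 (1948 is a leap year); day of year = 60 + 3 = 63
1948-05-18: days before May = 31 + 29 + 31 + 30 = 121 (1948 is a leap year); day of year = 121 + 18 = 139
Same year: 139 - 63 = 76

76 days


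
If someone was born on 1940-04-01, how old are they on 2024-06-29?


Birth: 1940-04-01
Reference: 2024-06-29
Year difference: 2024 - 1940 = 84

84 years old


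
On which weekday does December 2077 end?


December 2077 has 31 days
Anchor: Jan 1, 2077. With p = 2077 - 1 = 2076: (p + p//4 - p//100 + p//400) mod 7 = (2076 + 519 - 20 + 5) mod 7 = 2580 mod 7 = 4 -> Friday (Mon=0 ... Sun=6)
Days before December (Jan-Nov): 334; December 1 index = (4 + 334) mod 7 = 2 -> Wednesday
Last day offset: 31 - 1 = 30 days
Weekday index = (2 + 30) mod 7 = 4

Friday, December 31


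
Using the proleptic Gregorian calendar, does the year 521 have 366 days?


Gregorian leap year rule: divisible by 4, but not by 100, unless also by 400.
521 is not divisible by 4 -> not a leap year

No


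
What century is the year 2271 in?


Century = (year - 1) // 100 + 1
= (2271 - 1) // 100 + 1
= 2270 // 100 + 1
= 22 + 1

23rd century


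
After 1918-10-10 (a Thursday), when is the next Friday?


Current: Thursday
Target: Friday
Days ahead: 1

Next Friday: 1918-10-11


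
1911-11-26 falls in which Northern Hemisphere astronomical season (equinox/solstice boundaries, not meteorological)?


Date: November 26
Astronomical Autumn (approx.; exact equinox/solstice day varies by year): September 22 to December 20
November 26 falls within the Autumn window

Autumn


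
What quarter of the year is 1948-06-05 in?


Month: June (month 6)
Q1: Jan-Mar, Q2: Apr-Jun, Q3: Jul-Sep, Q4: Oct-Dec

Q2


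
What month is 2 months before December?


December is month 12
12 - 2 = 10

October


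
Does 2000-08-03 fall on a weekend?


Anchor: Jan 1, 2000. With p = 2000 - 1 = 1999: (p + p//4 - p//100 + p//400) mod 7 = (1999 + 499 - 19 + 4) mod 7 = 2483 mod 7 = 5 -> Saturday (Mon=0 ... Sun=6)
Day of year: 216; offset = 215
Weekday index = (5 + 215) mod 7 = 3 -> Thursday
Weekend days: Saturday, Sunday

No


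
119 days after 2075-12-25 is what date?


Start: 2075-12-25, add 119 days
December 2075 has 31 days: 31 - 25 = 6 days to December 31 -> 113 left
January 2076 has 31 days -> 82 left
February 2076 has 29 days -> 53 left
March 2076 has 31 days -> 22 left
April 2076: 22 <= 30 -> lands on April 22

Result: 2076-04-22


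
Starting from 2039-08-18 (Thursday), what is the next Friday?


Current: Thursday
Target: Friday
Days ahead: 1

Next Friday: 2039-08-19


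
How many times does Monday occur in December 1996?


December 1996 has 31 days
Anchor: Jan 1, 1996. With p = 1996 - 1 = 1995: (p + p//4 - p//100 + p//400) mod 7 = (1995 + 498 - 19 + 4) mod 7 = 2478 mod 7 = 0 -> Monday (Mon=0 ... Sun=6)
Days before December (Jan-Nov): 335; December 1 index = (0 + 335) mod 7 = 6 -> Sunday
First Monday is December 2
Mondays: 2, 9, 16, 23, 30

5 Mondays


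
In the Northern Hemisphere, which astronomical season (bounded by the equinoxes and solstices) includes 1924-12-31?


Date: December 31
Astronomical Winter (approx.; exact equinox/solstice day varies by year): December 21 to March 19
December 31 falls within the Winter window

Winter


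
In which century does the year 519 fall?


Century = (year - 1) // 100 + 1
= (519 - 1) // 100 + 1
= 518 // 100 + 1
= 5 + 1

6th century


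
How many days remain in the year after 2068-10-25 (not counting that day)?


Day of year: 299 of 366
Remaining = 366 - 299

67 days


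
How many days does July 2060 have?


July 2060

31 days


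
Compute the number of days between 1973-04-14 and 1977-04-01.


From 1973-04-14 to 1977-04-01
1973-04-14: days before April = 31 + 28 + 31 = 90 (1973 is not a leap year); day of year = 90 + 14 = 104
1977-04-01: days before April = 31 + 28 + 31 = 90 (1977 is not a leap year); day of year = 90 + 1 = 91
Rest of 1973: 365 - 104 = 261
Full years 1974 (365), 1975 (365), 1976 (366): 1096
Total = 261 + 1096 + 91 = 1448

1448 days


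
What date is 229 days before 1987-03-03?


Start: 1987-03-03, subtract 229 days
Back 3 days from March 3 reaches February 28, 1987 -> 226 left
February 1987 has 28 days -> back to January 31, 1987 -> 198 left
January 1987 has 31 days -> back to December 31, 1986 -> 167 left
December 1986 has 31 days -> back to November 30, 1986 -> 136 left
November 1986 has 30 days -> back to October 31, 1986 -> 106 left
October 1986 has 31 days -> back to September 30, 1986 -> 75 left
September 1986 has 30 days -> back to August 31, 1986 -> 45 left
August 1986 has 31 days -> back to July 31, 1986 -> 14 left
July 1986: 31 - 14 = 17 -> lands on July 17

Result: 1986-07-17


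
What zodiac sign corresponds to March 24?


Date: March 24
Conventional tropical zodiac dates: Aries from March 21 onward; Taurus starts April 20
March 24 falls within the Aries range

Aries


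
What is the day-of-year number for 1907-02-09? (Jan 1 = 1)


Date: February 9, 1907
Days in months 1 through 1: 31
Plus 9 days in February

Day of year: 40


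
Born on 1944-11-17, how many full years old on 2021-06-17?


Birth: 1944-11-17
Reference: 2021-06-17
Year difference: 2021 - 1944 = 77
Birthday not yet reached in 2021, subtract 1

76 years old


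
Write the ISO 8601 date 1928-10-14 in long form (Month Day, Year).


ISO 1928-10-14 parses as year=1928, month=10, day=14
Month 10 -> October

October 14, 1928


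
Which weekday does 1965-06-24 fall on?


Date: June 24, 1965
Anchor: Jan 1, 1965. With p = 1965 - 1 = 1964: (p + p//4 - p//100 + p//400) mod 7 = (1964 + 491 - 19 + 4) mod 7 = 2440 mod 7 = 4 -> Friday (Mon=0 ... Sun=6)
Days before June (Jan-May): 151; offset = 151 + 24 - 1 = 174
Weekday index = (4 + 174) mod 7 = 3

Day of the week: Thursday


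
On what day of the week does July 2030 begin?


Target: July 1, 2030
Anchor: Jan 1, 2030. With p = 2030 - 1 = 2029: (p + p//4 - p//100 + p//400) mod 7 = (2029 + 507 - 20 + 5) mod 7 = 2521 mod 7 = 1 -> Tuesday (Mon=0 ... Sun=6)
Days before July (Jan-Jun): 181 days
Weekday index = (1 + 181) mod 7 = 0

Monday


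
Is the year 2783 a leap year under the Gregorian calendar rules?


Gregorian leap year rule: divisible by 4, but not by 100, unless also by 400.
2783 is not divisible by 4 -> not a leap year

No


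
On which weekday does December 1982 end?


December 1982 has 31 days
Anchor: Jan 1, 1982. With p = 1982 - 1 = 1981: (p + p//4 - p//100 + p//400) mod 7 = (1981 + 495 - 19 + 4) mod 7 = 2461 mod 7 = 4 -> Friday (Mon=0 ... Sun=6)
Days before December (Jan-Nov): 334; December 1 index = (4 + 334) mod 7 = 2 -> Wednesday
Last day offset: 31 - 1 = 30 days
Weekday index = (2 + 30) mod 7 = 4

Friday, December 31


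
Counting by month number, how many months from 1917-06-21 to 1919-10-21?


From June 1917 to October 1919
2 years * 12 = 24 months, plus 4 months = 28

28 months


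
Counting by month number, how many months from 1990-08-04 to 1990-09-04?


From August 1990 to September 1990
0 years * 12 = 0 months, plus 1 month = 1

1 month


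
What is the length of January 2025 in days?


January 2025

31 days


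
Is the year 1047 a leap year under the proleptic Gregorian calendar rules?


Gregorian leap year rule: divisible by 4, but not by 100, unless also by 400.
1047 is not divisible by 4 -> not a leap year

No


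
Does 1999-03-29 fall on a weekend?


Anchor: Jan 1, 1999. With p = 1999 - 1 = 1998: (p + p//4 - p//100 + p//400) mod 7 = (1998 + 499 - 19 + 4) mod 7 = 2482 mod 7 = 4 -> Friday (Mon=0 ... Sun=6)
Day of year: 88; offset = 87
Weekday index = (4 + 87) mod 7 = 0 -> Monday
Weekend days: Saturday, Sunday

No


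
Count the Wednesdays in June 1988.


June 1988 has 30 days
Anchor: Jan 1, 1988. With p = 1988 - 1 = 1987: (p + p//4 - p//100 + p//400) mod 7 = (1987 + 496 - 19 + 4) mod 7 = 2468 mod 7 = 4 -> Friday (Mon=0 ... Sun=6)
Days before June (Jan-May): 152; June 1 index = (4 + 152) mod 7 = 2 -> Wednesday
First Wednesday is June 1
Wednesdays: 1, 8, 15, 22, 29

5 Wednesdays


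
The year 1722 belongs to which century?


Century = (year - 1) // 100 + 1
= (1722 - 1) // 100 + 1
= 1721 // 100 + 1
= 17 + 1

18th century


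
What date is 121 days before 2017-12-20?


Start: 2017-12-20, subtract 121 days
Back 20 days from December 20 reaches November 30, 2017 -> 101 left
November 2017 has 30 days -> back to October 31, 2017 -> 71 left
October 2017 has 31 days -> back to September 30, 2017 -> 40 left
September 2017 has 30 days -> back to August 31, 2017 -> 10 left
August 2017: 31 - 10 = 21 -> lands on August 21

Result: 2017-08-21


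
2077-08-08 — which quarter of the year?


Month: August (month 8)
Q1: Jan-Mar, Q2: Apr-Jun, Q3: Jul-Sep, Q4: Oct-Dec

Q3


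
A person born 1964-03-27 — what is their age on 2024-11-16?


Birth: 1964-03-27
Reference: 2024-11-16
Year difference: 2024 - 1964 = 60

60 years old


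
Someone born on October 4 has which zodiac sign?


Date: October 4
Conventional tropical zodiac dates: Libra from September 23 onward; Scorpio starts October 23
October 4 falls within the Libra range

Libra


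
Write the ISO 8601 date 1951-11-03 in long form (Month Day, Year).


ISO 1951-11-03 parses as year=1951, month=11, day=03
Month 11 -> November

November 3, 1951


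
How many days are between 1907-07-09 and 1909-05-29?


From 1907-07-09 to 1909-05-29
1907-07-09: days before July = 31 + 28 + 31 + 30 + 31 + 30 = 181 (1907 is not a leap year); day of year = 181 + 9 = 190
1909-05-29: days before May = 31 + 28 + 31 + 30 = 120 (1909 is not a leap year); day of year = 120 + 29 = 149
Rest of 1907: 365 - 190 = 175
Full years 1908 (366): 366
Total = 175 + 366 + 149 = 690

690 days


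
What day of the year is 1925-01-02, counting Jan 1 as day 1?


Date: January 2, 1925
No months before January
Plus 2 days in January

Day of year: 2


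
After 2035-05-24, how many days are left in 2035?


Day of year: 144 of 365
Remaining = 365 - 144

221 days


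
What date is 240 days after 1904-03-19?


Start: 1904-03-19, add 240 days
March 1904 has 31 days: 31 - 19 = 12 days to March 31 -> 228 left
April 1904 has 30 days -> 198 left
May 1904 has 31 days -> 167 left
June 1904 has 30 days -> 137 left
July 1904 has 31 days -> 106 left
August 1904 has 31 days -> 75 left
September 1904 has 30 days -> 45 left
October 1904 has 31 days -> 14 left
November 1904: 14 <= 30 -> lands on November 14

Result: 1904-11-14


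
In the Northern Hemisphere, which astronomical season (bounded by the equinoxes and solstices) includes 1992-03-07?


Date: March 7
Astronomical Winter (approx.; exact equinox/solstice day varies by year): December 21 to March 19
March 7 falls within the Winter window

Winter


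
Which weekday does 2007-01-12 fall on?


Date: January 12, 2007
Anchor: Jan 1, 2007. With p = 2007 - 1 = 2006: (p + p//4 - p//100 + p//400) mod 7 = (2006 + 501 - 20 + 5) mod 7 = 2492 mod 7 = 0 -> Monday (Mon=0 ... Sun=6)
Days into year = 12 - 1 = 11
Weekday index = (0 + 11) mod 7 = 4

Day of the week: Friday


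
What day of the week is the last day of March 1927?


March 1927 has 31 days
Anchor: Jan 1, 1927. With p = 1927 - 1 = 1926: (p + p//4 - p//100 + p//400) mod 7 = (1926 + 481 - 19 + 4) mod 7 = 2392 mod 7 = 5 -> Saturday (Mon=0 ... Sun=6)
Days before March (Jan-Feb): 59; March 1 index = (5 + 59) mod 7 = 1 -> Tuesday
Last day offset: 31 - 1 = 30 days
Weekday index = (1 + 30) mod 7 = 3

Thursday, March 31


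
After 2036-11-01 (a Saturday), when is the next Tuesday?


Current: Saturday
Target: Tuesday
Days ahead: 3

Next Tuesday: 2036-11-04


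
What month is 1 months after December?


December is month 12
12 + 1 = 13; wrap: 13 - 12 = 1

January


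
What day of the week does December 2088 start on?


Target: December 1, 2088
Anchor: Jan 1, 2088. With p = 2088 - 1 = 2087: (p + p//4 - p//100 + p//400) mod 7 = (2087 + 521 - 20 + 5) mod 7 = 2593 mod 7 = 3 -> Thursday (Mon=0 ... Sun=6)
Days before December (Jan-Nov): 335 days
Weekday index = (3 + 335) mod 7 = 2

Wednesday


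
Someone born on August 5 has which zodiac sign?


Date: August 5
Conventional tropical zodiac dates: Leo from July 23 onward; Virgo starts August 23
August 5 falls within the Leo range

Leo


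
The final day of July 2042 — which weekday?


July 2042 has 31 days
Anchor: Jan 1, 2042. With p = 2042 - 1 = 2041: (p + p//4 - p//100 + p//400) mod 7 = (2041 + 510 - 20 + 5) mod 7 = 2536 mod 7 = 2 -> Wednesday (Mon=0 ... Sun=6)
Days before July (Jan-Jun): 181; July 1 index = (2 + 181) mod 7 = 1 -> Tuesday
Last day offset: 31 - 1 = 30 days
Weekday index = (1 + 30) mod 7 = 3

Thursday, July 31


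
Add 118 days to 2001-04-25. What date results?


Start: 2001-04-25, add 118 days
April 2001 has 30 days: 30 - 25 = 5 days to April 30 -> 113 left
May 2001 has 31 days -> 82 left
June 2001 has 30 days -> 52 left
July 2001 has 31 days -> 21 left
August 2001: 21 <= 31 -> lands on August 21

Result: 2001-08-21


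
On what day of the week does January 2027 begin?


Target: January 1, 2027
Anchor: Jan 1, 2027. With p = 2027 - 1 = 2026: (p + p//4 - p//100 + p//400) mod 7 = (2026 + 506 - 20 + 5) mod 7 = 2517 mod 7 = 4 -> Friday (Mon=0 ... Sun=6)
Offset from anchor: 0 days
Weekday index = (4 + 0) mod 7 = 4

Friday


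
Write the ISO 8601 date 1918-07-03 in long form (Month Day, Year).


ISO 1918-07-03 parses as year=1918, month=07, day=03
Month 7 -> July

July 3, 1918


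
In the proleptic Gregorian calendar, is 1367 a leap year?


Gregorian leap year rule: divisible by 4, but not by 100, unless also by 400.
1367 is not divisible by 4 -> not a leap year

No


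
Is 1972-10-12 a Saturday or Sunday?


Anchor: Jan 1, 1972. With p = 1972 - 1 = 1971: (p + p//4 - p//100 + p//400) mod 7 = (1971 + 492 - 19 + 4) mod 7 = 2448 mod 7 = 5 -> Saturday (Mon=0 ... Sun=6)
Day of year: 286; offset = 285
Weekday index = (5 + 285) mod 7 = 3 -> Thursday
Weekend days: Saturday, Sunday

No


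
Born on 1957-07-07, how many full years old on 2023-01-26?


Birth: 1957-07-07
Reference: 2023-01-26
Year difference: 2023 - 1957 = 66
Birthday not yet reached in 2023, subtract 1

65 years old


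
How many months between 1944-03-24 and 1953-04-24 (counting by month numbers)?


From March 1944 to April 1953
9 years * 12 = 108 months, plus 1 month = 109

109 months


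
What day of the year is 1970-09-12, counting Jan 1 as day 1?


Date: September 12, 1970
Days in months 1 through 8: 243
Plus 12 days in September

Day of year: 255


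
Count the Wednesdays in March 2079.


March 2079 has 31 days
Anchor: Jan 1, 2079. With p = 2079 - 1 = 2078: (p + p//4 - p//100 + p//400) mod 7 = (2078 + 519 - 20 + 5) mod 7 = 2582 mod 7 = 6 -> Sunday (Mon=0 ... Sun=6)
Days before March (Jan-Feb): 59; March 1 index = (6 + 59) mod 7 = 2 -> Wednesday
First Wednesday is March 1
Wednesdays: 1, 8, 15, 22, 29

5 Wednesdays


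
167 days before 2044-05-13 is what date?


Start: 2044-05-13, subtract 167 days
Back 13 days from May 13 reaches April 30, 2044 -> 154 left
April 2044 has 30 days -> back to March 31, 2044 -> 124 left
March 2044 has 31 days -> back to February 29, 2044 -> 93 left
February 2044 has 29 days -> back to January 31, 2044 -> 64 left
January 2044 has 31 days -> back to December 31, 2043 -> 33 left
December 2043 has 31 days -> back to November 30, 2043 -> 2 left
November 2043: 30 - 2 = 28 -> lands on November 28

Result: 2043-11-28


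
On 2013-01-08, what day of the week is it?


Date: January 8, 2013
Anchor: Jan 1, 2013. With p = 2013 - 1 = 2012: (p + p//4 - p//100 + p//400) mod 7 = (2012 + 503 - 20 + 5) mod 7 = 2500 mod 7 = 1 -> Tuesday (Mon=0 ... Sun=6)
Days into year = 8 - 1 = 7
Weekday index = (1 + 7) mod 7 = 1

Day of the week: Tuesday


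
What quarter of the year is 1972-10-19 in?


Month: October (month 10)
Q1: Jan-Mar, Q2: Apr-Jun, Q3: Jul-Sep, Q4: Oct-Dec

Q4


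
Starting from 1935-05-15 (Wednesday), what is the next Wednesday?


Current: Wednesday
Target: Wednesday
Days ahead: 7

Next Wednesday: 1935-05-22


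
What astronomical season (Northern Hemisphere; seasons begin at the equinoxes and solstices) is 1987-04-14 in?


Date: April 14
Astronomical Spring (approx.; exact equinox/solstice day varies by year): March 20 to June 20
April 14 falls within the Spring window

Spring


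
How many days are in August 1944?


August 1944

31 days


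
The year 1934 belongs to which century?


Century = (year - 1) // 100 + 1
= (1934 - 1) // 100 + 1
= 1933 // 100 + 1
= 19 + 1

20th century


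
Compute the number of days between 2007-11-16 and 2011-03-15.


From 2007-11-16 to 2011-03-15
2007-11-16: days before November = 31 + 28 + 31 + 30 + 31 + 30 + 31 + 31 + 30 + 31 = 304 (2007 is not a leap year); day of year = 304 + 16 = 320
2011-03-15: days before March = 31 + 28 = 59 (2011 is not a leap year); day of year = 59 + 15 = 74
Rest of 2007: 365 - 320 = 45
Full years 2008 (366), 2009 (365), 2010 (365): 1096
Total = 45 + 1096 + 74 = 1215

1215 days


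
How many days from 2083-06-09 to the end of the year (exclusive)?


Day of year: 160 of 365
Remaining = 365 - 160

205 days


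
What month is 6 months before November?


November is month 11
11 - 6 = 5

May


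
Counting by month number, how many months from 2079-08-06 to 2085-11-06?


From August 2079 to November 2085
6 years * 12 = 72 months, plus 3 months = 75

75 months


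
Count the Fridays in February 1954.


February 1954 has 28 days
Anchor: Jan 1, 1954. With p = 1954 - 1 = 1953: (p + p//4 - p//100 + p//400) mod 7 = (1953 + 488 - 19 + 4) mod 7 = 2426 mod 7 = 4 -> Friday (Mon=0 ... Sun=6)
Days before February (Jan): 31; February 1 index = (4 + 31) mod 7 = 0 -> Monday
First Friday is February 5
Fridays: 5, 12, 19, 26

4 Fridays


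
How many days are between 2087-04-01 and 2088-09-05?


From 2087-04-01 to 2088-09-05
2087-04-01: days before April = 31 + 28 + 31 = 90 (2087 is not a leap year); day of year = 90 + 1 = 91
2088-09-05: days before September = 31 + 29 + 31 + 30 + 31 + 30 + 31 + 31 = 244 (2088 is a leap year); day of year = 244 + 5 = 249
Rest of 2087: 365 - 91 = 274
Total = 274 + 249 = 523

523 days


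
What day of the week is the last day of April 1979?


April 1979 has 30 days
Anchor: Jan 1, 1979. With p = 1979 - 1 = 1978: (p + p//4 - p//100 + p//400) mod 7 = (1978 + 494 - 19 + 4) mod 7 = 2457 mod 7 = 0 -> Monday (Mon=0 ... Sun=6)
Days before April (Jan-Mar): 90; April 1 index = (0 + 90) mod 7 = 6 -> Sunday
Last day offset: 30 - 1 = 29 days
Weekday index = (6 + 29) mod 7 = 0

Monday, April 30


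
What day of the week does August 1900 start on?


Target: August 1, 1900
Anchor: Jan 1, 1900. With p = 1900 - 1 = 1899: (p + p//4 - p//100 + p//400) mod 7 = (1899 + 474 - 18 + 4) mod 7 = 2359 mod 7 = 0 -> Monday (Mon=0 ... Sun=6)
Days before August (Jan-Jul): 212 days
Weekday index = (0 + 212) mod 7 = 2

Wednesday


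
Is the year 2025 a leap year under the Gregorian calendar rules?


Gregorian leap year rule: divisible by 4, but not by 100, unless also by 400.
2025 is not divisible by 4 -> not a leap year

No


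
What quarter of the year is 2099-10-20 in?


Month: October (month 10)
Q1: Jan-Mar, Q2: Apr-Jun, Q3: Jul-Sep, Q4: Oct-Dec

Q4


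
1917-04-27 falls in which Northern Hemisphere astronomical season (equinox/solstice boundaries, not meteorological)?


Date: April 27
Astronomical Spring (approx.; exact equinox/solstice day varies by year): March 20 to June 20
April 27 falls within the Spring window

Spring


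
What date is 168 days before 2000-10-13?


Start: 2000-10-13, subtract 168 days
Back 13 days from October 13 reaches September 30, 2000 -> 155 left
September 2000 has 30 days -> back to August 31, 2000 -> 125 left
August 2000 has 31 days -> back to July 31, 2000 -> 94 left
July 2000 has 31 days -> back to June 30, 2000 -> 63 left
June 2000 has 30 days -> back to May 31, 2000 -> 33 left
May 2000 has 31 days -> back to April 30, 2000 -> 2 left
April 2000: 30 - 2 = 28 -> lands on April 28

Result: 2000-04-28


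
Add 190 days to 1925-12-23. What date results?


Start: 1925-12-23, add 190 days
December 1925 has 31 days: 31 - 23 = 8 days to December 31 -> 182 left
January 1926 has 31 days -> 151 left
February 1926 has 28 days -> 123 left
March 1926 has 31 days -> 92 left
April 1926 has 30 days -> 62 left
May 1926 has 31 days -> 31 left
June 1926 has 30 days -> 1 left
July 1926: 1 <= 31 -> lands on July 1

Result: 1926-07-01


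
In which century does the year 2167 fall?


Century = (year - 1) // 100 + 1
= (2167 - 1) // 100 + 1
= 2166 // 100 + 1
= 21 + 1

22nd century


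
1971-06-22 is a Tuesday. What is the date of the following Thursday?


Current: Tuesday
Target: Thursday
Days ahead: 2

Next Thursday: 1971-06-24


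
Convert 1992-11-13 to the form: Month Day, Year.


ISO 1992-11-13 parses as year=1992, month=11, day=13
Month 11 -> November

November 13, 1992


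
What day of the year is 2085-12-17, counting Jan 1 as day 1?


Date: December 17, 2085
Days in months 1 through 11: 334
Plus 17 days in December

Day of year: 351


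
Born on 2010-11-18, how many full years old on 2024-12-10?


Birth: 2010-11-18
Reference: 2024-12-10
Year difference: 2024 - 2010 = 14

14 years old


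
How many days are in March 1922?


March 1922

31 days


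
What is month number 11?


Month 11 of 12

November


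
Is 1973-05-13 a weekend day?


Anchor: Jan 1, 1973. With p = 1973 - 1 = 1972: (p + p//4 - p//100 + p//400) mod 7 = (1972 + 493 - 19 + 4) mod 7 = 2450 mod 7 = 0 -> Monday (Mon=0 ... Sun=6)
Day of year: 133; offset = 132
Weekday index = (0 + 132) mod 7 = 6 -> Sunday
Weekend days: Saturday, Sunday

Yes


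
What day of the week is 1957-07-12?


Date: July 12, 1957
Anchor: Jan 1, 1957. With p = 1957 - 1 = 1956: (p + p//4 - p//100 + p//400) mod 7 = (1956 + 489 - 19 + 4) mod 7 = 2430 mod 7 = 1 -> Tuesday (Mon=0 ... Sun=6)
Days before July (Jan-Jun): 181; offset = 181 + 12 - 1 = 192
Weekday index = (1 + 192) mod 7 = 4

Day of the week: Friday


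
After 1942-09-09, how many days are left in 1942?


Day of year: 252 of 365
Remaining = 365 - 252

113 days


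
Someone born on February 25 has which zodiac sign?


Date: February 25
Conventional tropical zodiac dates: Pisces from February 19 onward; Aries starts March 21
February 25 falls within the Pisces range

Pisces


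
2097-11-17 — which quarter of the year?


Month: November (month 11)
Q1: Jan-Mar, Q2: Apr-Jun, Q3: Jul-Sep, Q4: Oct-Dec

Q4


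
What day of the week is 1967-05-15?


Date: May 15, 1967
Anchor: Jan 1, 1967. With p = 1967 - 1 = 1966: (p + p//4 - p//100 + p//400) mod 7 = (1966 + 491 - 19 + 4) mod 7 = 2442 mod 7 = 6 -> Sunday (Mon=0 ... Sun=6)
Days before May (Jan-Apr): 120; offset = 120 + 15 - 1 = 134
Weekday index = (6 + 134) mod 7 = 0

Day of the week: Monday


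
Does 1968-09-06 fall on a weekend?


Anchor: Jan 1, 1968. With p = 1968 - 1 = 1967: (p + p//4 - p//100 + p//400) mod 7 = (1967 + 491 - 19 + 4) mod 7 = 2443 mod 7 = 0 -> Monday (Mon=0 ... Sun=6)
Day of year: 250; offset = 249
Weekday index = (0 + 249) mod 7 = 4 -> Friday
Weekend days: Saturday, Sunday

No


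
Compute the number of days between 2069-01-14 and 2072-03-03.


From 2069-01-14 to 2072-03-03
2069-01-14: day of year = 14
2072-03-03: days before March = 31 + 29 = 60 (2072 is a leap year); day of year = 60 + 3 = 63
Rest of 2069: 365 - 14 = 351
Full years 2070 (365), 2071 (365): 730
Total = 351 + 730 + 63 = 1144

1144 days


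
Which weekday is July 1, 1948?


Target: July 1, 1948
Anchor: Jan 1, 1948. With p = 1948 - 1 = 1947: (p + p//4 - p//100 + p//400) mod 7 = (1947 + 486 - 19 + 4) mod 7 = 2418 mod 7 = 3 -> Thursday (Mon=0 ... Sun=6)
Days before July (Jan-Jun): 182 days
Weekday index = (3 + 182) mod 7 = 3

Thursday


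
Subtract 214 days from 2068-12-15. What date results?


Start: 2068-12-15, subtract 214 days
Back 15 days from December 15 reaches November 30, 2068 -> 199 left
November 2068 has 30 days -> back to October 31, 2068 -> 169 left
October 2068 has 31 days -> back to September 30, 2068 -> 138 left
September 2068 has 30 days -> back to August 31, 2068 -> 108 left
August 2068 has 31 days -> back to July 31, 2068 -> 77 left
July 2068 has 31 days -> back to June 30, 2068 -> 46 left
June 2068 has 30 days -> back to May 31, 2068 -> 16 left
May 2068: 31 - 16 = 15 -> lands on May 15

Result: 2068-05-15


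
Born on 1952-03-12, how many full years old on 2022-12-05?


Birth: 1952-03-12
Reference: 2022-12-05
Year difference: 2022 - 1952 = 70

70 years old


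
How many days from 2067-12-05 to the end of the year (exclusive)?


Day of year: 339 of 365
Remaining = 365 - 339

26 days


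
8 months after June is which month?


June is month 6
6 + 8 = 14; wrap: 14 - 12 = 2

February


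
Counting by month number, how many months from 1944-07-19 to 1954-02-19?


From July 1944 to February 1954
10 years * 12 = 120 months, minus 5 months = 115

115 months


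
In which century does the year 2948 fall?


Century = (year - 1) // 100 + 1
= (2948 - 1) // 100 + 1
= 2947 // 100 + 1
= 29 + 1

30th century


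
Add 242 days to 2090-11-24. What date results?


Start: 2090-11-24, add 242 days
November 2090 has 30 days: 30 - 24 = 6 days to November 30 -> 236 left
December 2090 has 31 days -> 205 left
January 2091 has 31 days -> 174 left
February 2091 has 28 days -> 146 left
March 2091 has 31 days -> 115 left
April 2091 has 30 days -> 85 left
May 2091 has 31 days -> 54 left
June 2091 has 30 days -> 24 left
July 2091: 24 <= 31 -> lands on July 24

Result: 2091-07-24


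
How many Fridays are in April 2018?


April 2018 has 30 days
Anchor: Jan 1, 2018. With p = 2018 - 1 = 2017: (p + p//4 - p//100 + p//400) mod 7 = (2017 + 504 - 20 + 5) mod 7 = 2506 mod 7 = 0 -> Monday (Mon=0 ... Sun=6)
Days before April (Jan-Mar): 90; April 1 index = (0 + 90) mod 7 = 6 -> Sunday
First Friday is April 6
Fridays: 6, 13, 20, 27

4 Fridays


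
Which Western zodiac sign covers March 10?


Date: March 10
Conventional tropical zodiac dates: Pisces from February 19 onward; Aries starts March 21
March 10 falls within the Pisces range

Pisces


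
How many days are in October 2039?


October 2039

31 days


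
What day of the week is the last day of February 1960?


February 1960 has 29 days
Anchor: Jan 1, 1960. With p = 1960 - 1 = 1959: (p + p//4 - p//100 + p//400) mod 7 = (1959 + 489 - 19 + 4) mod 7 = 2433 mod 7 = 4 -> Friday (Mon=0 ... Sun=6)
Days before February (Jan): 31; February 1 index = (4 + 31) mod 7 = 0 -> Monday
Last day offset: 29 - 1 = 28 days
Weekday index = (0 + 28) mod 7 = 0

Monday, February 29


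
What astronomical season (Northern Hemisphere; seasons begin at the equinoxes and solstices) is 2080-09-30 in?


Date: September 30
Astronomical Autumn (approx.; exact equinox/solstice day varies by year): September 22 to December 20
September 30 falls within the Autumn window

Autumn


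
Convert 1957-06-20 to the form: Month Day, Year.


ISO 1957-06-20 parses as year=1957, month=06, day=20
Month 6 -> June

June 20, 1957


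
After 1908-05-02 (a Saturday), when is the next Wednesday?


Current: Saturday
Target: Wednesday
Days ahead: 4

Next Wednesday: 1908-05-06


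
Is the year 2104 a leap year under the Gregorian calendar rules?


Gregorian leap year rule: divisible by 4, but not by 100, unless also by 400.
2104 is divisible by 4 but not 100 -> leap year

Yes


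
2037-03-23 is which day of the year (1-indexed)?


Date: March 23, 2037
Days in months 1 through 2: 59
Plus 23 days in March

Day of year: 82


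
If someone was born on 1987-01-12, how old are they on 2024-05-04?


Birth: 1987-01-12
Reference: 2024-05-04
Year difference: 2024 - 1987 = 37

37 years old


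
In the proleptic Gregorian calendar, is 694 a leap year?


Gregorian leap year rule: divisible by 4, but not by 100, unless also by 400.
694 is not divisible by 4 -> not a leap year

No


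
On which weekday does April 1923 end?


April 1923 has 30 days
Anchor: Jan 1, 1923. With p = 1923 - 1 = 1922: (p + p//4 - p//100 + p//400) mod 7 = (1922 + 480 - 19 + 4) mod 7 = 2387 mod 7 = 0 -> Monday (Mon=0 ... Sun=6)
Days before April (Jan-Mar): 90; April 1 index = (0 + 90) mod 7 = 6 -> Sunday
Last day offset: 30 - 1 = 29 days
Weekday index = (6 + 29) mod 7 = 0

Monday, April 30


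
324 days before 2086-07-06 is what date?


Start: 2086-07-06, subtract 324 days
Back 6 days from July 6 reaches June 30, 2086 -> 318 left
June 2086 has 30 days -> back to May 31, 2086 -> 288 left
May 2086 has 31 days -> back to April 30, 2086 -> 257 left
April 2086 has 30 days -> back to March 31, 2086 -> 227 left
March 2086 has 31 days -> back to February 28, 2086 -> 196 left
February 2086 has 28 days -> back to January 31, 2086 -> 168 left
January 2086 has 31 days -> back to December 31, 2085 -> 137 left
December 2085 has 31 days -> back to November 30, 2085 -> 106 left
November 2085 has 30 days -> back to October 31, 2085 -> 76 left
October 2085 has 31 days -> back to September 30, 2085 -> 45 left
September 2085 has 30 days -> back to August 31, 2085 -> 15 left
August 2085: 31 - 15 = 16 -> lands on August 16

Result: 2085-08-16


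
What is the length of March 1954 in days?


March 1954

31 days


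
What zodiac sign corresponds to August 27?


Date: August 27
Conventional tropical zodiac dates: Virgo from August 23 onward; Libra starts September 23
August 27 falls within the Virgo range

Virgo


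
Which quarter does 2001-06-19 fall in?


Month: June (month 6)
Q1: Jan-Mar, Q2: Apr-Jun, Q3: Jul-Sep, Q4: Oct-Dec

Q2


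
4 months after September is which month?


September is month 9
9 + 4 = 13; wrap: 13 - 12 = 1

January


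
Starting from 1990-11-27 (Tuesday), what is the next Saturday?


Current: Tuesday
Target: Saturday
Days ahead: 4

Next Saturday: 1990-12-01


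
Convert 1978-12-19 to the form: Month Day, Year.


ISO 1978-12-19 parses as year=1978, month=12, day=19
Month 12 -> December

December 19, 1978


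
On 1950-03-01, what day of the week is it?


Date: March 1, 1950
Anchor: Jan 1, 1950. With p = 1950 - 1 = 1949: (p + p//4 - p//100 + p//400) mod 7 = (1949 + 487 - 19 + 4) mod 7 = 2421 mod 7 = 6 -> Sunday (Mon=0 ... Sun=6)
Days before March (Jan-Feb): 59; offset = 59 + 1 - 1 = 59
Weekday index = (6 + 59) mod 7 = 2

Day of the week: Wednesday


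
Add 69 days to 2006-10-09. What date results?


Start: 2006-10-09, add 69 days
October 2006 has 31 days: 31 - 9 = 22 days to October 31 -> 47 left
November 2006 has 30 days -> 17 left
December 2006: 17 <= 31 -> lands on December 17

Result: 2006-12-17


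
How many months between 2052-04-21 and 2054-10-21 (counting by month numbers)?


From April 2052 to October 2054
2 years * 12 = 24 months, plus 6 months = 30

30 months


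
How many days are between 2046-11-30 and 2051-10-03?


From 2046-11-30 to 2051-10-03
2046-11-30: days before November = 31 + 28 + 31 + 30 + 31 + 30 + 31 + 31 + 30 + 31 = 304 (2046 is not a leap year); day of year = 304 + 30 = 334
2051-10-03: days before October = 31 + 28 + 31 + 30 + 31 + 30 + 31 + 31 + 30 = 273 (2051 is not a leap year); day of year = 273 + 3 = 276
Rest of 2046: 365 - 334 = 31
Full years 2047 (365), 2048 (366), 2049 (365), 2050 (365): 1461
Total = 31 + 1461 + 276 = 1768

1768 days


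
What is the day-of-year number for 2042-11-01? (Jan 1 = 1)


Date: November 1, 2042
Days in months 1 through 10: 304
Plus 1 days in November

Day of year: 305


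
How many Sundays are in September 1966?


September 1966 has 30 days
Anchor: Jan 1, 1966. With p = 1966 - 1 = 1965: (p + p//4 - p//100 + p//400) mod 7 = (1965 + 491 - 19 + 4) mod 7 = 2441 mod 7 = 5 -> Saturday (Mon=0 ... Sun=6)
Days before September (Jan-Aug): 243; September 1 index = (5 + 243) mod 7 = 3 -> Thursday
First Sunday is September 4
Sundays: 4, 11, 18, 25

4 Sundays


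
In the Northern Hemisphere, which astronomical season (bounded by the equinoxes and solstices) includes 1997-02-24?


Date: February 24
Astronomical Winter (approx.; exact equinox/solstice day varies by year): December 21 to March 19
February 24 falls within the Winter window

Winter


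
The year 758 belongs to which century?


Century = (year - 1) // 100 + 1
= (758 - 1) // 100 + 1
= 757 // 100 + 1
= 7 + 1

8th century


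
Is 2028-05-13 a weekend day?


Anchor: Jan 1, 2028. With p = 2028 - 1 = 2027: (p + p//4 - p//100 + p//400) mod 7 = (2027 + 506 - 20 + 5) mod 7 = 2518 mod 7 = 5 -> Saturday (Mon=0 ... Sun=6)
Day of year: 134; offset = 133
Weekday index = (5 + 133) mod 7 = 5 -> Saturday
Weekend days: Saturday, Sunday

Yes


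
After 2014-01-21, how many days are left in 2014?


Day of year: 21 of 365
Remaining = 365 - 21

344 days


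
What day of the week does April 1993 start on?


Target: April 1, 1993
Anchor: Jan 1, 1993. With p = 1993 - 1 = 1992: (p + p//4 - p//100 + p//400) mod 7 = (1992 + 498 - 19 + 4) mod 7 = 2475 mod 7 = 4 -> Friday (Mon=0 ... Sun=6)
Days before April (Jan-Mar): 90 days
Weekday index = (4 + 90) mod 7 = 3

Thursday


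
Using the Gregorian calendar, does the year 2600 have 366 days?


Gregorian leap year rule: divisible by 4, but not by 100, unless also by 400.
2600 is divisible by 100 but not 400 -> not a leap year

No


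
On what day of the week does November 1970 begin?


Target: November 1, 1970
Anchor: Jan 1, 1970. With p = 1970 - 1 = 1969: (p + p//4 - p//100 + p//400) mod 7 = (1969 + 492 - 19 + 4) mod 7 = 2446 mod 7 = 3 -> Thursday (Mon=0 ... Sun=6)
Days before November (Jan-Oct): 304 days
Weekday index = (3 + 304) mod 7 = 6

Sunday


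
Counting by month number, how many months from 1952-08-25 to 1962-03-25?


From August 1952 to March 1962
10 years * 12 = 120 months, minus 5 months = 115

115 months


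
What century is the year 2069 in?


Century = (year - 1) // 100 + 1
= (2069 - 1) // 100 + 1
= 2068 // 100 + 1
= 20 + 1

21st century


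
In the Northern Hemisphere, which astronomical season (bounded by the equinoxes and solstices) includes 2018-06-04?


Date: June 4
Astronomical Spring (approx.; exact equinox/solstice day varies by year): March 20 to June 20
June 4 falls within the Spring window

Spring


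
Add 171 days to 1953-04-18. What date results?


Start: 1953-04-18, add 171 days
April 1953 has 30 days: 30 - 18 = 12 days to April 30 -> 159 left
May 1953 has 31 days -> 128 left
June 1953 has 30 days -> 98 left
July 1953 has 31 days -> 67 left
August 1953 has 31 days -> 36 left
September 1953 has 30 days -> 6 left
October 1953: 6 <= 31 -> lands on October 6

Result: 1953-10-06


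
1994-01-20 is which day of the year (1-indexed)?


Date: January 20, 1994
No months before January
Plus 20 days in January

Day of year: 20


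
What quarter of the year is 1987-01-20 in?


Month: January (month 1)
Q1: Jan-Mar, Q2: Apr-Jun, Q3: Jul-Sep, Q4: Oct-Dec

Q1


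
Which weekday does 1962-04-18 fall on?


Date: April 18, 1962
Anchor: Jan 1, 1962. With p = 1962 - 1 = 1961: (p + p//4 - p//100 + p//400) mod 7 = (1961 + 490 - 19 + 4) mod 7 = 2436 mod 7 = 0 -> Monday (Mon=0 ... Sun=6)
Days before April (Jan-Mar): 90; offset = 90 + 18 - 1 = 107
Weekday index = (0 + 107) mod 7 = 2

Day of the week: Wednesday
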